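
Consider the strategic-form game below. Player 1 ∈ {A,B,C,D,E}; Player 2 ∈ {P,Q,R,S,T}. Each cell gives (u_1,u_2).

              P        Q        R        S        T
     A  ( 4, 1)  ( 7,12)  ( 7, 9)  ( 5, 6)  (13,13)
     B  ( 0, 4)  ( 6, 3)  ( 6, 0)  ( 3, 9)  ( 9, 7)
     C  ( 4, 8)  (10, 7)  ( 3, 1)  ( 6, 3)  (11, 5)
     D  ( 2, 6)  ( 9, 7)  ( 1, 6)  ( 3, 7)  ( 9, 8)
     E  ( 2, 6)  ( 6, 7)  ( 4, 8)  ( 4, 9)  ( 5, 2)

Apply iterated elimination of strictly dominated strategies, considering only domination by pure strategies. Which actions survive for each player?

IESDS → P1:{A,C} P2:{P,Q,T}

P1 drop B (A beats it: P:4>0 Q:7>6 R:7>6 S:5>3 T:13>9)
P1 drop D (C beats it: P:4>2 Q:10>9 R:3>1 S:6>3 T:11>9)
P1 drop E (A beats it: P:4>2 Q:7>6 R:7>4 S:5>4 T:13>5)
P2 drop R (Q beats it: A:12>9 C:7>1)
P2 drop S (Q beats it: A:12>6 C:7>3)
P1→{A,C} P2→{P,Q,T}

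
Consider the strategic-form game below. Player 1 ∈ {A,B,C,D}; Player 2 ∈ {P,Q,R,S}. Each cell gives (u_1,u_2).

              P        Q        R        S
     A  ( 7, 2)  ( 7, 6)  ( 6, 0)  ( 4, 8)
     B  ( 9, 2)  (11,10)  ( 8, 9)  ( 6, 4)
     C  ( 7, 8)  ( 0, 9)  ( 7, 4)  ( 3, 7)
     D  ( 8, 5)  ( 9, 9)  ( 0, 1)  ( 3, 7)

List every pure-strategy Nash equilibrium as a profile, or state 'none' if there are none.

PSNE = {(B,Q)}

(A,P): not NE [P1→B gives 9>7; P2→S gives 8>2]
(A,Q): not NE [P1→B gives 11>7; P2→S gives 8>6]
(A,R): not NE [P1→B gives 8>6; P2→S gives 8>0]
(A,S): not NE [P1→B gives 6>4]
(B,P): not NE [P2→Q gives 10>2]
(B,Q): NE
(B,R): not NE [P2→Q gives 10>9]
(B,S): not NE [P2→Q gives 10>4]
(C,P): not NE [P1→B gives 9>7; P2→Q gives 9>8]
(C,Q): not NE [P1→B gives 11>0]
(C,R): not NE [P1→B gives 8>7; P2→Q gives 9>4]
(C,S): not NE [P1→B gives 6>3; P2→Q gives 9>7]
(D,P): not NE [P1→B gives 9>8; P2→Q gives 9>5]
(D,Q): not NE [P1→B gives 11>9]
(D,R): not NE [P1→B gives 8>0; P2→Q gives 9>1]
(D,S): not NE [P1→B gives 6>3; P2→Q gives 9>7]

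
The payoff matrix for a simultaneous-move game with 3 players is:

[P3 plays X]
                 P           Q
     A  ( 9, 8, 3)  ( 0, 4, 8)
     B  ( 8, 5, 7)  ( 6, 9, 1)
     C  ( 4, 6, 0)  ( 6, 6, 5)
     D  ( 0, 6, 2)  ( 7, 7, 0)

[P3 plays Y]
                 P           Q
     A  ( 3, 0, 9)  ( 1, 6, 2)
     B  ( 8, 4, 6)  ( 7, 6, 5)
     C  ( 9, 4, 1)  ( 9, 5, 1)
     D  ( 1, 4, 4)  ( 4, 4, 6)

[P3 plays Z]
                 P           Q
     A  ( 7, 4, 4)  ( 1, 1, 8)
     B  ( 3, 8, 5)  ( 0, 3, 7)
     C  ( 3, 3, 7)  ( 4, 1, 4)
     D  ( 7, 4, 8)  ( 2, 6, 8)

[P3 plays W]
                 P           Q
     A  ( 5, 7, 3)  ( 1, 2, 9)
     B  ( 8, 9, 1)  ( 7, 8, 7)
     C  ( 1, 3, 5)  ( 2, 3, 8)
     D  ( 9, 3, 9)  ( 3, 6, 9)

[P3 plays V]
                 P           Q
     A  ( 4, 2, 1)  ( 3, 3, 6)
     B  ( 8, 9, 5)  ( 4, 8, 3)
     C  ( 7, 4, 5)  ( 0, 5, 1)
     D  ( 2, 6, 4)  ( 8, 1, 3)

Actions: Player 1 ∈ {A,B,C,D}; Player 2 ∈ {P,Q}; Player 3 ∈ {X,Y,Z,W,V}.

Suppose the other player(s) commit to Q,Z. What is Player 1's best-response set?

P1 best: {C}

u_1(A vs Q,Z) = 1
u_1(B vs Q,Z) = 0
u_1(C vs Q,Z) = 4
u_1(D vs Q,Z) = 2
max payoff 4 at {C}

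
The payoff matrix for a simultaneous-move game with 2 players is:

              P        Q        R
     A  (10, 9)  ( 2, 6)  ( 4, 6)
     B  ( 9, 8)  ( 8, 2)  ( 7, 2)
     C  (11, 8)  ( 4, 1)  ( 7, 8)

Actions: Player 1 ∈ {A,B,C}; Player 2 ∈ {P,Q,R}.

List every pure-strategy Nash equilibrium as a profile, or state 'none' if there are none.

PSNE = {(C,P), (C,R)}

(A,P): not NE [P1→C gives 11>10]
(A,Q): not NE [P1→B gives 8>2; P2→P gives 9>6]
(A,R): not NE [P1→C gives 7>4; P2→P gives 9>6]
(B,P): not NE [P1→C gives 11>9]
(B,Q): not NE [P2→P gives 8>2]
(B,R): not NE [P2→P gives 8>2]
(C,P): NE
(C,Q): not NE [P1→B gives 8>4; P2→R gives 8>1]
(C,R): NE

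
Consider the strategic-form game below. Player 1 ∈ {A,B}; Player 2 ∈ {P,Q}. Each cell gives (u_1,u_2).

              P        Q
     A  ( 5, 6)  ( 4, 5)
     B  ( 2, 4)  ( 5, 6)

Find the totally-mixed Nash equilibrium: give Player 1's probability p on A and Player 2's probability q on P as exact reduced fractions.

P1 indiff ⇒ q·5+(1-q)·4 = q·2+(1-q)·5 ⇒ q(3) = (1-q)(1) ⇒ q = 1/4
P2 indiff ⇒ p·6+(1-p)·4 = p·5+(1-p)·6 ⇒ p(1) = (1-p)(2) ⇒ p = 2/3

(p,q) = (2/3, 1/4)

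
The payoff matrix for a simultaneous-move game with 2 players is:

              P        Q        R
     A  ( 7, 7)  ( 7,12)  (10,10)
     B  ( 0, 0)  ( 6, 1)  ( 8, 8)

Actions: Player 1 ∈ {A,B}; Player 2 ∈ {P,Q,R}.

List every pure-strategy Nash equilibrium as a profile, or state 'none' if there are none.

(A,P): not NE [P2→Q gives 12>7]
(A,Q): NE
(A,R): not NE [P2→Q gives 12>10]
(B,P): not NE [P1→A gives 7>0; P2→R gives 8>0]
(B,Q): not NE [P1→A gives 7>6; P2→R gives 8>1]
(B,R): not NE [P1→A gives 10>8]

Nash profiles: (A,Q)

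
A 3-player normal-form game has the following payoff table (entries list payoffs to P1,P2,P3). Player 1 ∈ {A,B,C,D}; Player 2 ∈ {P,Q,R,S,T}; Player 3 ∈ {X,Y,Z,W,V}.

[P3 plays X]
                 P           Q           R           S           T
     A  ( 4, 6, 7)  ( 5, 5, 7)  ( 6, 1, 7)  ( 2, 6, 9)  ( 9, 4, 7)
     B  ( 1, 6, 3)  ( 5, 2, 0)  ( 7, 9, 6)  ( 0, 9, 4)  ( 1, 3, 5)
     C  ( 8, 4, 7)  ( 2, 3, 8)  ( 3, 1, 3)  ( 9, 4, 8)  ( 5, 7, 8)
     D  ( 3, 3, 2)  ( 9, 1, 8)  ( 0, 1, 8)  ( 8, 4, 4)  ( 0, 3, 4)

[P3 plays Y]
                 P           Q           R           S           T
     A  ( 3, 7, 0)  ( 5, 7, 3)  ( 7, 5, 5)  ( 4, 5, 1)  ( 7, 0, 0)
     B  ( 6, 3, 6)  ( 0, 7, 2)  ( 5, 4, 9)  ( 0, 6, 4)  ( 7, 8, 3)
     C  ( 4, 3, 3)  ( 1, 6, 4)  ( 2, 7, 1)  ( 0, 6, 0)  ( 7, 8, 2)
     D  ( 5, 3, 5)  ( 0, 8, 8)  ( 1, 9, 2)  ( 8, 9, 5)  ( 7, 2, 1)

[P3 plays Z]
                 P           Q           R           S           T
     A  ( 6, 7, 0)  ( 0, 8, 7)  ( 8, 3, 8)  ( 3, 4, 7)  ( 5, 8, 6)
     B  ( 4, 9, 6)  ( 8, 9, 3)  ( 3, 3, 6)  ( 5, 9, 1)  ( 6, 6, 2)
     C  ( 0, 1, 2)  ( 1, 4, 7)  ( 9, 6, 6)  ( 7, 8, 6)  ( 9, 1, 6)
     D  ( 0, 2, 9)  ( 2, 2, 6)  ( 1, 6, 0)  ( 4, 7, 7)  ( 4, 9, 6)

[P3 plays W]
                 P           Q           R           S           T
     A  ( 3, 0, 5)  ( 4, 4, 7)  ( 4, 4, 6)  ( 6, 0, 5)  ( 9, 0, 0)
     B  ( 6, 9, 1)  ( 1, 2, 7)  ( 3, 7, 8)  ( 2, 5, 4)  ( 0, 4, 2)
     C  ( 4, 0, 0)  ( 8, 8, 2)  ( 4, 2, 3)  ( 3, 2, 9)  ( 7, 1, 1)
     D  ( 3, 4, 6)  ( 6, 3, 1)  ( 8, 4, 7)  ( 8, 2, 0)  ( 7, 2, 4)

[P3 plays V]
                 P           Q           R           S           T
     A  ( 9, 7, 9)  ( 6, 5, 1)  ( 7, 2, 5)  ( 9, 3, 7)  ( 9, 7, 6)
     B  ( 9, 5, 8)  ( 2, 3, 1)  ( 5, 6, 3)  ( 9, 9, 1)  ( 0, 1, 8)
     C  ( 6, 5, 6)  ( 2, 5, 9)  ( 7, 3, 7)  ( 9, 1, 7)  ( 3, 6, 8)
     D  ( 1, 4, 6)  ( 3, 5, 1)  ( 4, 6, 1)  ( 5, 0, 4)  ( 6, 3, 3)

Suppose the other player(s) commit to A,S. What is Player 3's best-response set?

u_3(X vs A,S) = 9
u_3(Y vs A,S) = 1
u_3(Z vs A,S) = 7
u_3(W vs A,S) = 5
u_3(V vs A,S) = 7
max payoff 9 at {X}

argmax u_3 = {X}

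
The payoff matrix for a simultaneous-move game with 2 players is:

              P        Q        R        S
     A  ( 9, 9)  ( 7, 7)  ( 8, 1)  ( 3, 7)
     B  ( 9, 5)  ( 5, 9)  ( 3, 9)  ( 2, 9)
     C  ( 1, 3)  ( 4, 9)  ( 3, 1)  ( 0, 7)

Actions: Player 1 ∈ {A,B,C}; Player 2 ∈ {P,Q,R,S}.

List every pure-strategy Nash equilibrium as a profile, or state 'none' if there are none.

(A,P): NE
(A,Q): not NE [P2→P gives 9>7]
(A,R): not NE [P2→P gives 9>1]
(A,S): not NE [P2→P gives 9>7]
(B,P): not NE [P2→S gives 9>5]
(B,Q): not NE [P1→A gives 7>5]
(B,R): not NE [P1→A gives 8>3]
(B,S): not NE [P1→A gives 3>2]
(C,P): not NE [P1→B gives 9>1; P2→Q gives 9>3]
(C,Q): not NE [P1→A gives 7>4]
(C,R): not NE [P1→A gives 8>3; P2→Q gives 9>1]
(C,S): not NE [P1→A gives 3>0; P2→Q gives 9>7]

NE set: (A,P)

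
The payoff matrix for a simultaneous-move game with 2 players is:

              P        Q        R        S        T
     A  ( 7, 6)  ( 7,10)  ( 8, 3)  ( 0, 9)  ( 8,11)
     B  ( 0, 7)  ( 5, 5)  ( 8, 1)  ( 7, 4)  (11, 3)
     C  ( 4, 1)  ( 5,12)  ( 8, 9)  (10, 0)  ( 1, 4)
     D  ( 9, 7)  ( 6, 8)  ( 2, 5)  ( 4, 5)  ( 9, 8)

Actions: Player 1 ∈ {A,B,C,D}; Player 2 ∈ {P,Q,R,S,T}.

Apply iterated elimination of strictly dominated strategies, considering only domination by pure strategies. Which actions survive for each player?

Remaining: P1:{A,B,D} P2:{P,Q,T}

P2 drop R (Q beats it: A:10>3 B:5>1 C:12>9 D:8>5)
P2 drop S (Q beats it: A:10>9 B:5>4 C:12>0 D:8>5)
P1 drop C (A beats it: P:7>4 Q:7>5 T:8>1)
P1→{A,B,D} P2→{P,Q,T}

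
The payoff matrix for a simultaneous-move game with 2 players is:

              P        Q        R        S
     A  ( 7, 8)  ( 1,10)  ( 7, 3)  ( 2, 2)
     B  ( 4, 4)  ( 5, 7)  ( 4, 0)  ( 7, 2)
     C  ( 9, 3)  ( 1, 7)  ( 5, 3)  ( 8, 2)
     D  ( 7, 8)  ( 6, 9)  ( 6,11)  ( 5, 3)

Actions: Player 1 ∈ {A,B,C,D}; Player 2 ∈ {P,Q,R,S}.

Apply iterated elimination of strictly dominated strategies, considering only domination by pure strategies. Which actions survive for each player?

P2 drop P (Q beats it: A:10>8 B:7>4 C:7>3 D:9>8)
P2 drop S (Q beats it: A:10>2 B:7>2 C:7>2 D:9>3)
P1 drop B (D beats it: Q:6>5 R:6>4)
P1 drop C (D beats it: Q:6>1 R:6>5)
P1→{A,D} P2→{Q,R}

Survivors P1:{A,D} P2:{Q,R}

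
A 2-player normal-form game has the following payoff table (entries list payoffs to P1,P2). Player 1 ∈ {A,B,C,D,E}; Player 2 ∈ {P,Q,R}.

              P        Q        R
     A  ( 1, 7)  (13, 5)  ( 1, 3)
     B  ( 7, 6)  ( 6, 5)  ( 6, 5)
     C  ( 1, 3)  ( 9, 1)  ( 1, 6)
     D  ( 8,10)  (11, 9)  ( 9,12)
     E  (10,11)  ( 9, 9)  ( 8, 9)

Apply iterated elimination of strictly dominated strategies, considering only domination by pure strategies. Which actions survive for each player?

Survivors P1:{D,E} P2:{P,R}

P1 drop B (D beats it: P:8>7 Q:11>6 R:9>6)
P1 drop C (D beats it: P:8>1 Q:11>9 R:9>1)
P2 drop Q (P beats it: A:7>5 D:10>9 E:11>9)
P1 drop A (D beats it: P:8>1 R:9>1)
P1→{D,E} P2→{P,R}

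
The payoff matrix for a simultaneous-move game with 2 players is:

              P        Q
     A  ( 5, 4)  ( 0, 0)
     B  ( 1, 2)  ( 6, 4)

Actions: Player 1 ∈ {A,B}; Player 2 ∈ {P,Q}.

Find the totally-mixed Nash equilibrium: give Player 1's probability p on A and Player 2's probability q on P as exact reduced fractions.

P1 mixes 1/3 on A; P2 mixes 3/5 on P

P1 indiff ⇒ q·5+(1-q)·0 = q·1+(1-q)·6 ⇒ q(4) = (1-q)(6) ⇒ q = 3/5
P2 indiff ⇒ p·4+(1-p)·2 = p·0+(1-p)·4 ⇒ p(4) = (1-p)(2) ⇒ p = 1/3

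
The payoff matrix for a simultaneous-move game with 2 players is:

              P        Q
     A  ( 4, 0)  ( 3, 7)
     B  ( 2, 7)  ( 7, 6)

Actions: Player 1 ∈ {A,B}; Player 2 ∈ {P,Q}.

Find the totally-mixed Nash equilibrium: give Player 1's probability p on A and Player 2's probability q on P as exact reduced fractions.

P1 mixes 1/8 on A; P2 mixes 2/3 on P

P1 indiff ⇒ q·4+(1-q)·3 = q·2+(1-q)·7 ⇒ q(2) = (1-q)(4) ⇒ q = 2/3
P2 indiff ⇒ p·0+(1-p)·7 = p·7+(1-p)·6 ⇒ p(-7) = (1-p)(-1) ⇒ p = 1/8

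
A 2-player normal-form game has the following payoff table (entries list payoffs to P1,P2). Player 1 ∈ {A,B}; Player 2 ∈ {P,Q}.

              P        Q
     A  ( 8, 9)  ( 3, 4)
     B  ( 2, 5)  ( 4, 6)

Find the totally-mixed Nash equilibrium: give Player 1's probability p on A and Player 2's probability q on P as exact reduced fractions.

p=1/6, q=1/7

P1 indiff ⇒ q·8+(1-q)·3 = q·2+(1-q)·4 ⇒ q(6) = (1-q)(1) ⇒ q = 1/7
P2 indiff ⇒ p·9+(1-p)·5 = p·4+(1-p)·6 ⇒ p(5) = (1-p)(1) ⇒ p = 1/6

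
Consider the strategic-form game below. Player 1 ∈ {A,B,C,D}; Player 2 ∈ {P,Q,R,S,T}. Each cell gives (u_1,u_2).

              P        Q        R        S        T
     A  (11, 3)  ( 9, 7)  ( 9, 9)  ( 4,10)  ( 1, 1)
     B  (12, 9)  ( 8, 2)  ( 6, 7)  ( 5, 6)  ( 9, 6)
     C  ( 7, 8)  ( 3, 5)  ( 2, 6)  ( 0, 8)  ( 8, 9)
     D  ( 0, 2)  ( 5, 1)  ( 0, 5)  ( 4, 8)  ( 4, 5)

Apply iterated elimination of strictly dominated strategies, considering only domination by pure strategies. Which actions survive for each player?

Survivors P1:{A,B} P2:{P,R,S}

P1 drop C (B beats it: P:12>7 Q:8>3 R:6>2 S:5>0 T:9>8)
P1 drop D (B beats it: P:12>0 Q:8>5 R:6>0 S:5>4 T:9>4)
P2 drop Q (R beats it: A:9>7 B:7>2)
P2 drop T (P beats it: A:3>1 B:9>6)
P1→{A,B} P2→{P,R,S}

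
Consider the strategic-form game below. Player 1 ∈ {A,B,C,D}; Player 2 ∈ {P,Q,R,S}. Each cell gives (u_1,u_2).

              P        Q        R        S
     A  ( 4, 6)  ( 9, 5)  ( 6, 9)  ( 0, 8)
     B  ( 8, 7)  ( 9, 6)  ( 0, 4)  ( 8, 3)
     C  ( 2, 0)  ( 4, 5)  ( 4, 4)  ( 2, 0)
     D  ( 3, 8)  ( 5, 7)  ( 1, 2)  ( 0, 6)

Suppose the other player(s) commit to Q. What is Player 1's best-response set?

u_1(A vs Q) = 9
u_1(B vs Q) = 9
u_1(C vs Q) = 4
u_1(D vs Q) = 5
max payoff 9 at {A,B}

BR_1 = {A,B}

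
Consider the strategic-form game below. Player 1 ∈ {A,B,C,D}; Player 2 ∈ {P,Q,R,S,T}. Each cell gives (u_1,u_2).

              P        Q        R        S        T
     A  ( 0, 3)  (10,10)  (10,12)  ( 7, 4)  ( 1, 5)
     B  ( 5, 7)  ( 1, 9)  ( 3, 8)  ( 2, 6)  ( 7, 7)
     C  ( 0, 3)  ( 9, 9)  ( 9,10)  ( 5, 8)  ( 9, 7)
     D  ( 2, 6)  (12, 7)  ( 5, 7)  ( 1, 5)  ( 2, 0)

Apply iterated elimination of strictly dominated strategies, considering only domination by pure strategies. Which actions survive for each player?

P2 drop P (Q beats it: A:10>3 B:9>7 C:9>3 D:7>6)
P1 drop B (C beats it: Q:9>1 R:9>3 S:5>2 T:9>7)
P2 drop S (Q beats it: A:10>4 C:9>8 D:7>5)
P2 drop T (Q beats it: A:10>5 C:9>7 D:7>0)
P1 drop C (A beats it: Q:10>9 R:10>9)
P1→{A,D} P2→{Q,R}

Survivors P1:{A,D} P2:{Q,R}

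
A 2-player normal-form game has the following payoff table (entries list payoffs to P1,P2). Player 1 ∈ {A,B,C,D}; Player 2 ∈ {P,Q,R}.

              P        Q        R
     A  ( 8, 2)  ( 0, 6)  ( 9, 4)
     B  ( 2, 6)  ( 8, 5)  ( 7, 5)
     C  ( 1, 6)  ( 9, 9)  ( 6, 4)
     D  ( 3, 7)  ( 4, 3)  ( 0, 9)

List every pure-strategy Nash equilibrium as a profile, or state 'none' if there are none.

(A,P): not NE [P2→Q gives 6>2]
(A,Q): not NE [P1→C gives 9>0]
(A,R): not NE [P2→Q gives 6>4]
(B,P): not NE [P1→A gives 8>2]
(B,Q): not NE [P1→C gives 9>8; P2→P gives 6>5]
(B,R): not NE [P1→A gives 9>7; P2→P gives 6>5]
(C,P): not NE [P1→A gives 8>1; P2→Q gives 9>6]
(C,Q): NE
(C,R): not NE [P1→A gives 9>6; P2→Q gives 9>4]
(D,P): not NE [P1→A gives 8>3; P2→R gives 9>7]
(D,Q): not NE [P1→C gives 9>4; P2→R gives 9>3]
(D,R): not NE [P1→A gives 9>0]

NE set: (C,Q)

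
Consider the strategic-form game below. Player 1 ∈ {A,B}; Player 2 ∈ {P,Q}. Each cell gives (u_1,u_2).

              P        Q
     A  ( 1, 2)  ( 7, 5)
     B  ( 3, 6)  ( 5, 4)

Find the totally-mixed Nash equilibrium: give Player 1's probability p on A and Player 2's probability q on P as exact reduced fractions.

P1 indiff ⇒ q·1+(1-q)·7 = q·3+(1-q)·5 ⇒ q(-2) = (1-q)(-2) ⇒ q = 1/2
P2 indiff ⇒ p·2+(1-p)·6 = p·5+(1-p)·4 ⇒ p(-3) = (1-p)(-2) ⇒ p = 2/5

p=2/5, q=1/2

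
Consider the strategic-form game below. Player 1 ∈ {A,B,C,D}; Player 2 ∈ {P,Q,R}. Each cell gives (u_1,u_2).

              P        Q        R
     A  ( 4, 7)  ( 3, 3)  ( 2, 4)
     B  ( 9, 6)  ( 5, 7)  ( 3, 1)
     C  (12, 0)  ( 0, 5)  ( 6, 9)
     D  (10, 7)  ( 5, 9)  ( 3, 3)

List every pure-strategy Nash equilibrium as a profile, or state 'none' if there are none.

(A,P): not NE [P1→C gives 12>4]
(A,Q): not NE [P1→D gives 5>3; P2→P gives 7>3]
(A,R): not NE [P1→C gives 6>2; P2→P gives 7>4]
(B,P): not NE [P1→C gives 12>9; P2→Q gives 7>6]
(B,Q): NE
(B,R): not NE [P1→C gives 6>3; P2→Q gives 7>1]
(C,P): not NE [P2→R gives 9>0]
(C,Q): not NE [P1→D gives 5>0; P2→R gives 9>5]
(C,R): NE
(D,P): not NE [P1→C gives 12>10; P2→Q gives 9>7]
(D,Q): NE
(D,R): not NE [P1→C gives 6>3; P2→Q gives 9>3]

NE set: (B,Q), (C,R), (D,Q)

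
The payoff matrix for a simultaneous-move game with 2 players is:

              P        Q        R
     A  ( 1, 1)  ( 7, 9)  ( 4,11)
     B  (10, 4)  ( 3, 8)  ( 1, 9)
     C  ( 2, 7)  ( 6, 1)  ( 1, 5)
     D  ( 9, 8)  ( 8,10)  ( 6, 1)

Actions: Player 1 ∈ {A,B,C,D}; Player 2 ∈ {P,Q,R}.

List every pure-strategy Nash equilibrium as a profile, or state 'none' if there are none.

(A,P): not NE [P1→B gives 10>1; P2→R gives 11>1]
(A,Q): not NE [P1→D gives 8>7; P2→R gives 11>9]
(A,R): not NE [P1→D gives 6>4]
(B,P): not NE [P2→R gives 9>4]
(B,Q): not NE [P1→D gives 8>3; P2→R gives 9>8]
(B,R): not NE [P1→D gives 6>1]
(C,P): not NE [P1→B gives 10>2]
(C,Q): not NE [P1→D gives 8>6; P2→P gives 7>1]
(C,R): not NE [P1→D gives 6>1; P2→P gives 7>5]
(D,P): not NE [P1→B gives 10>9; P2→Q gives 10>8]
(D,Q): NE
(D,R): not NE [P2→Q gives 10>1]

PSNE = {(D,Q)}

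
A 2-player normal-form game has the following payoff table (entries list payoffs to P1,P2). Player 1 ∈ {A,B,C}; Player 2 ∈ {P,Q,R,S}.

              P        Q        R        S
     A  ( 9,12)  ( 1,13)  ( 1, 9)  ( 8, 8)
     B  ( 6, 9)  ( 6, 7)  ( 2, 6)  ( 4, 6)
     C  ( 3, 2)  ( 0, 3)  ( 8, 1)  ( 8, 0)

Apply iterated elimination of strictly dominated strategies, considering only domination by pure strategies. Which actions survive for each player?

P2 drop R (P beats it: A:12>9 B:9>6 C:2>1)
P2 drop S (P beats it: A:12>8 B:9>6 C:2>0)
P1 drop C (A beats it: P:9>3 Q:1>0)
P1→{A,B} P2→{P,Q}

Survivors P1:{A,B} P2:{P,Q}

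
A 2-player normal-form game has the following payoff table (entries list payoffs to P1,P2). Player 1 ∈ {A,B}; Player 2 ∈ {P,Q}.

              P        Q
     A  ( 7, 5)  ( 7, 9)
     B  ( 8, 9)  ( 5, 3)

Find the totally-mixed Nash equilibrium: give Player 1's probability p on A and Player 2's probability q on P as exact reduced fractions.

(p,q) = (3/5, 2/3)

P1 indiff ⇒ q·7+(1-q)·7 = q·8+(1-q)·5 ⇒ q(-1) = (1-q)(-2) ⇒ q = 2/3
P2 indiff ⇒ p·5+(1-p)·9 = p·9+(1-p)·3 ⇒ p(-4) = (1-p)(-6) ⇒ p = 3/5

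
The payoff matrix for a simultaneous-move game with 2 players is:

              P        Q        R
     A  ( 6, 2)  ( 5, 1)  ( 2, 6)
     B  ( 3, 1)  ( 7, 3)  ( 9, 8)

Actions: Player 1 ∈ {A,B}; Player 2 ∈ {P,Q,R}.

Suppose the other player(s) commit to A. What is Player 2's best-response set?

u_2(P vs A) = 2
u_2(Q vs A) = 1
u_2(R vs A) = 6
max payoff 6 at {R}

argmax u_2 = {R}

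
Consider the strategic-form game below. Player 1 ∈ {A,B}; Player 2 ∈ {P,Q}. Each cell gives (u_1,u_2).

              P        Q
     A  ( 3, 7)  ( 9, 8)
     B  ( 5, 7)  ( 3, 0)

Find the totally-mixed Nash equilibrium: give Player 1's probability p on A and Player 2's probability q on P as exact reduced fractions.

P1 indiff ⇒ q·3+(1-q)·9 = q·5+(1-q)·3 ⇒ q(-2) = (1-q)(-6) ⇒ q = 3/4
P2 indiff ⇒ p·7+(1-p)·7 = p·8+(1-p)·0 ⇒ p(-1) = (1-p)(-7) ⇒ p = 7/8

P1 mixes 7/8 on A; P2 mixes 3/4 on P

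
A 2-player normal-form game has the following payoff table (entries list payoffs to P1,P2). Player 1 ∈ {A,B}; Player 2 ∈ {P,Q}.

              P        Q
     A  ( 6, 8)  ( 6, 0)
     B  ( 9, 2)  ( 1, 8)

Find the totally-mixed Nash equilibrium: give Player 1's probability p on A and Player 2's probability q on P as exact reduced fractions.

(p,q) = (3/7, 5/8)

P1 indiff ⇒ q·6+(1-q)·6 = q·9+(1-q)·1 ⇒ q(-3) = (1-q)(-5) ⇒ q = 5/8
P2 indiff ⇒ p·8+(1-p)·2 = p·0+(1-p)·8 ⇒ p(8) = (1-p)(6) ⇒ p = 3/7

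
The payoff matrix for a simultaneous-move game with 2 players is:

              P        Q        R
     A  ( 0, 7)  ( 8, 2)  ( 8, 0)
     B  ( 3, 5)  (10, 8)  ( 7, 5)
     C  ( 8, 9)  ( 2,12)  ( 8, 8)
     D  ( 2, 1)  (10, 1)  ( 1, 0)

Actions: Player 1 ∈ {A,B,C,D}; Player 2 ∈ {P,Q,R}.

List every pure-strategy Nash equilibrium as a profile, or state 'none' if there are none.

NE set: (B,Q), (D,Q)

(A,P): not NE [P1→C gives 8>0]
(A,Q): not NE [P1→D gives 10>8; P2→P gives 7>2]
(A,R): not NE [P2→P gives 7>0]
(B,P): not NE [P1→C gives 8>3; P2→Q gives 8>5]
(B,Q): NE
(B,R): not NE [P1→C gives 8>7; P2→Q gives 8>5]
(C,P): not NE [P2→Q gives 12>9]
(C,Q): not NE [P1→D gives 10>2]
(C,R): not NE [P2→Q gives 12>8]
(D,P): not NE [P1→C gives 8>2]
(D,Q): NE
(D,R): not NE [P1→C gives 8>1; P2→Q gives 1>0]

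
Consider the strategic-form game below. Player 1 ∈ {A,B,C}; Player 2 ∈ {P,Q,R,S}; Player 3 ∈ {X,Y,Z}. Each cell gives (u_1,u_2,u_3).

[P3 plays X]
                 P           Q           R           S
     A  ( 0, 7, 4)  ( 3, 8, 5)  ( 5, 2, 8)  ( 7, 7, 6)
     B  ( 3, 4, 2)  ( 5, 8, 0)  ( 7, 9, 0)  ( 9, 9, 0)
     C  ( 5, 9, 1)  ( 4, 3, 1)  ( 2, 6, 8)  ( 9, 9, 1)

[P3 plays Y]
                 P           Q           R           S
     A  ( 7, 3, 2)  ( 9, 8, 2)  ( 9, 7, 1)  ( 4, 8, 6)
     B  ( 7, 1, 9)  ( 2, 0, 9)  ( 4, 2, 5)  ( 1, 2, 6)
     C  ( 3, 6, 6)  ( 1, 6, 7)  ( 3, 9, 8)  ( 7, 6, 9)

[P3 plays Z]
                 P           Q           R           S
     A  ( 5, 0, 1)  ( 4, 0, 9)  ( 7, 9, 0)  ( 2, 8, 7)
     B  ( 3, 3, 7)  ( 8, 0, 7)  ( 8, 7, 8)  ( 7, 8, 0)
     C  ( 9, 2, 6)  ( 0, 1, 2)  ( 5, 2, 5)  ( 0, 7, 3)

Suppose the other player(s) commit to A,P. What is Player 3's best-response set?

u_3(X vs A,P) = 4
u_3(Y vs A,P) = 2
u_3(Z vs A,P) = 1
max payoff 4 at {X}

argmax u_3 = {X}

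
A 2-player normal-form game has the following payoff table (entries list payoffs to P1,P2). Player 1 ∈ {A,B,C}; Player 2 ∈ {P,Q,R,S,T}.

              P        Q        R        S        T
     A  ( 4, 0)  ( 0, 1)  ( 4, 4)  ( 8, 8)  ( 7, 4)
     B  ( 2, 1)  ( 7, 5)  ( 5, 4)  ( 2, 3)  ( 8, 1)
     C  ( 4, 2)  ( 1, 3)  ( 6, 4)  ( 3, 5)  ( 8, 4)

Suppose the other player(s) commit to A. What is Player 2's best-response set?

P2 best: {S}

u_2(P vs A) = 0
u_2(Q vs A) = 1
u_2(R vs A) = 4
u_2(S vs A) = 8
u_2(T vs A) = 4
max payoff 8 at {S}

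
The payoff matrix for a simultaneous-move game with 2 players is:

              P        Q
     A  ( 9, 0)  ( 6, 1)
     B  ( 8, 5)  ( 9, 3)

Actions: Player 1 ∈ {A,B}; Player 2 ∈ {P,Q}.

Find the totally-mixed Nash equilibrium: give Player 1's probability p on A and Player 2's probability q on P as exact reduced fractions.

P1 indiff ⇒ q·9+(1-q)·6 = q·8+(1-q)·9 ⇒ q(1) = (1-q)(3) ⇒ q = 3/4
P2 indiff ⇒ p·0+(1-p)·5 = p·1+(1-p)·3 ⇒ p(-1) = (1-p)(-2) ⇒ p = 2/3

P1 mixes 2/3 on A; P2 mixes 3/4 on P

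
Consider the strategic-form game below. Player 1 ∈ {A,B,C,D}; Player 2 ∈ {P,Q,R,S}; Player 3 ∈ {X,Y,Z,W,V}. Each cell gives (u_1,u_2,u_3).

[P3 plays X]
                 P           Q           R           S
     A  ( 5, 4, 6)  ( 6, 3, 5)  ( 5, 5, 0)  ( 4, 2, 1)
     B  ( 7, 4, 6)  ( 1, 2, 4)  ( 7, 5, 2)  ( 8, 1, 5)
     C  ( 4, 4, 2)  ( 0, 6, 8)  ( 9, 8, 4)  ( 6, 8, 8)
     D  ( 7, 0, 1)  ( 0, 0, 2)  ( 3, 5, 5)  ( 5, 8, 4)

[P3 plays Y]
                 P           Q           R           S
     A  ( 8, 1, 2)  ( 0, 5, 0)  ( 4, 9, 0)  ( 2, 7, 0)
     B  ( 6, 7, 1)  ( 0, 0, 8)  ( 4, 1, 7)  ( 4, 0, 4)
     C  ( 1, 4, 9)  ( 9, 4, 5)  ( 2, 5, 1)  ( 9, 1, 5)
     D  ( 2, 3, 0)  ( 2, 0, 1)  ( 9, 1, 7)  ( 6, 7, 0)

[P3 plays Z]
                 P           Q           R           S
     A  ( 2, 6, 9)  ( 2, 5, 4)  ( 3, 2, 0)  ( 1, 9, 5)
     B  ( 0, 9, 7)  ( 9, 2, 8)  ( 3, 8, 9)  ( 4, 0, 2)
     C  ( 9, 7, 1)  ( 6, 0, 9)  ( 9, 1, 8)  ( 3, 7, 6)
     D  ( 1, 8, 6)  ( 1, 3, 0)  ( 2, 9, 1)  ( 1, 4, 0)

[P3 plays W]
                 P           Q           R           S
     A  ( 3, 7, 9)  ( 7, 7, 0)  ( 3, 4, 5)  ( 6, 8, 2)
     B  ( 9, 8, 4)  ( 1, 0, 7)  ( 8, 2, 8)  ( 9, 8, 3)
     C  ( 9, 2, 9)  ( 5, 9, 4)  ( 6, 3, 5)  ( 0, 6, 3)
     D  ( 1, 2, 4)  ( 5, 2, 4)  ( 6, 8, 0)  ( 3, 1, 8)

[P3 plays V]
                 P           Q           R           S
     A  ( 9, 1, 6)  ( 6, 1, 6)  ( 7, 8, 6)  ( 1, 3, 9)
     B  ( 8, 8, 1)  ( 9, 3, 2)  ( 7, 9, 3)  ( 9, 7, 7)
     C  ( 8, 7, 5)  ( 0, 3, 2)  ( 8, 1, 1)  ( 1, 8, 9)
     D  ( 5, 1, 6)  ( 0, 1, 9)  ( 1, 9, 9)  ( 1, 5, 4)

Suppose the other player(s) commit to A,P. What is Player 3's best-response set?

argmax u_3 = {Z,W}

u_3(X vs A,P) = 6
u_3(Y vs A,P) = 2
u_3(Z vs A,P) = 9
u_3(W vs A,P) = 9
u_3(V vs A,P) = 6
max payoff 9 at {Z,W}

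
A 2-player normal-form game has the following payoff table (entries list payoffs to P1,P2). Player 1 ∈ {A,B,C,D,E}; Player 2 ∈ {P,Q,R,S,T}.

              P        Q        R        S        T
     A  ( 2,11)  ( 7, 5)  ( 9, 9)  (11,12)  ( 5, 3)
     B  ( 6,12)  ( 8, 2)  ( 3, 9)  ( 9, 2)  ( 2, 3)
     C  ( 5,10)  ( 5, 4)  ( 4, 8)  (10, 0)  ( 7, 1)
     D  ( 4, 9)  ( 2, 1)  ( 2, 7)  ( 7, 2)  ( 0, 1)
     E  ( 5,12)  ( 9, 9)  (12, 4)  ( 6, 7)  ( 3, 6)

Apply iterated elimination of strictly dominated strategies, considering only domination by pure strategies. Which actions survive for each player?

Survivors P1:{A,B,C} P2:{P,S}

P1 drop D (B beats it: P:6>4 Q:8>2 R:3>2 S:9>7 T:2>0)
P2 drop Q (P beats it: A:11>5 B:12>2 C:10>4 E:12>9)
P2 drop R (P beats it: A:11>9 B:12>9 C:10>8 E:12>4)
P2 drop T (P beats it: A:11>3 B:12>3 C:10>1 E:12>6)
P1 drop E (B beats it: P:6>5 S:9>6)
P1→{A,B,C} P2→{P,S}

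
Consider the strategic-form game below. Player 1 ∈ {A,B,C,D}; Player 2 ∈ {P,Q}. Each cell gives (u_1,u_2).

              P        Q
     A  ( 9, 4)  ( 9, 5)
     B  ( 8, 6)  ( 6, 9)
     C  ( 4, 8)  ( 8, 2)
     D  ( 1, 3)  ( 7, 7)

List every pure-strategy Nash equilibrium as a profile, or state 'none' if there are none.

PSNE = {(A,Q)}

(A,P): not NE [P2→Q gives 5>4]
(A,Q): NE
(B,P): not NE [P1→A gives 9>8; P2→Q gives 9>6]
(B,Q): not NE [P1→A gives 9>6]
(C,P): not NE [P1→A gives 9>4]
(C,Q): not NE [P1→A gives 9>8; P2→P gives 8>2]
(D,P): not NE [P1→A gives 9>1; P2→Q gives 7>3]
(D,Q): not NE [P1→A gives 9>7]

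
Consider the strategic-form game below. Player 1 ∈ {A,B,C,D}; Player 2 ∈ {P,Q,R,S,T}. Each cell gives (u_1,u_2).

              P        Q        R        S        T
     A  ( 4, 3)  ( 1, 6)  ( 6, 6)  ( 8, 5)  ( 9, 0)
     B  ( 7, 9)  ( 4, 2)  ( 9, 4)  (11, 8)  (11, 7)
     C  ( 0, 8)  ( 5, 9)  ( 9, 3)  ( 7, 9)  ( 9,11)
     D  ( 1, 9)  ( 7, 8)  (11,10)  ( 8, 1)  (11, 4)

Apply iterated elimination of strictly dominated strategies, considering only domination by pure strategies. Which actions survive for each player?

IESDS → P1:{B,D} P2:{P,R}

P1 drop A (B beats it: P:7>4 Q:4>1 R:9>6 S:11>8 T:11>9)
P1 drop C (D beats it: P:1>0 Q:7>5 R:11>9 S:8>7 T:11>9)
P2 drop Q (P beats it: B:9>2 D:9>8)
P2 drop S (P beats it: B:9>8 D:9>1)
P2 drop T (P beats it: B:9>7 D:9>4)
P1→{B,D} P2→{P,R}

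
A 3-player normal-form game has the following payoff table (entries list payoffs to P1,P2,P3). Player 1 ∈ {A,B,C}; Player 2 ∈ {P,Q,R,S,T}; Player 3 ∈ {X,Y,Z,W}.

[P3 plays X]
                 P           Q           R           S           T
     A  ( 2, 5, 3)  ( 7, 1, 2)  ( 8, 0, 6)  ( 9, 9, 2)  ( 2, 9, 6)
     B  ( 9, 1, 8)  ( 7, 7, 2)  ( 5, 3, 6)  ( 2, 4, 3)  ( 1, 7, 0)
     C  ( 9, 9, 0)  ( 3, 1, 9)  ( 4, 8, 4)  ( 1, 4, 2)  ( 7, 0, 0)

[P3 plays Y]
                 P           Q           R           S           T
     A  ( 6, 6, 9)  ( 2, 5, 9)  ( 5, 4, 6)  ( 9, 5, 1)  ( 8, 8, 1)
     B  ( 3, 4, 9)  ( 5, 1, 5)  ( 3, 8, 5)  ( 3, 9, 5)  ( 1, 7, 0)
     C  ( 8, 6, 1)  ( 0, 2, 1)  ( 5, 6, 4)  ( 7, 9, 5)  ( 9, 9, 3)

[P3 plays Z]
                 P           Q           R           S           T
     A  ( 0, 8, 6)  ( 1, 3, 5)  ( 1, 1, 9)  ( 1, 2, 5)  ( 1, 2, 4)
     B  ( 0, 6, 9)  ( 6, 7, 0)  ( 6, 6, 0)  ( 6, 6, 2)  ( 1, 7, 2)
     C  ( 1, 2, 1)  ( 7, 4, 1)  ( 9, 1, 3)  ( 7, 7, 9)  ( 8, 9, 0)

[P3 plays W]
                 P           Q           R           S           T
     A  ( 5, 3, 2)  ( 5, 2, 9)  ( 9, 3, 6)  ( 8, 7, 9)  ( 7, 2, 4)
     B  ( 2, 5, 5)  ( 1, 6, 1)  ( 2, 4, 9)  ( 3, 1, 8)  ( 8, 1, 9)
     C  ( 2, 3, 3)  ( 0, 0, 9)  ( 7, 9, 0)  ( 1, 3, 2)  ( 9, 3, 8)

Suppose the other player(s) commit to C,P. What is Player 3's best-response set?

u_3(X vs C,P) = 0
u_3(Y vs C,P) = 1
u_3(Z vs C,P) = 1
u_3(W vs C,P) = 3
max payoff 3 at {W}

BR_3 = {W}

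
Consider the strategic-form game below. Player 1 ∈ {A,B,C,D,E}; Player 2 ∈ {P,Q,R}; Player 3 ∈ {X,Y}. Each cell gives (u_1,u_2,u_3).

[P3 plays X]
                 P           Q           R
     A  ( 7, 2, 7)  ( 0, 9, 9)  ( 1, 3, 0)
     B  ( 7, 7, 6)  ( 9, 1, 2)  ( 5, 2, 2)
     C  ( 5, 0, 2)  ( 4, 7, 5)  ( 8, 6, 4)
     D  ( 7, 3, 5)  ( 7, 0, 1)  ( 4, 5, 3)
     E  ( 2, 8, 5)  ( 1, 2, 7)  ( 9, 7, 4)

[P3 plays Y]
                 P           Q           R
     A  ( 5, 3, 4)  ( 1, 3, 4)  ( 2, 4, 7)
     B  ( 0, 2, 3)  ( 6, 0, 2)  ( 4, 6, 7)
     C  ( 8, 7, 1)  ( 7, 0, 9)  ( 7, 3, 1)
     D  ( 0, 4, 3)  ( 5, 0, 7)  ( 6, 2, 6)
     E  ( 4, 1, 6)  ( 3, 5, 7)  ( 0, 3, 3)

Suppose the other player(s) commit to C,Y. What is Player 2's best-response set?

u_2(P vs C,Y) = 7
u_2(Q vs C,Y) = 0
u_2(R vs C,Y) = 3
max payoff 7 at {P}

BR_2 = {P}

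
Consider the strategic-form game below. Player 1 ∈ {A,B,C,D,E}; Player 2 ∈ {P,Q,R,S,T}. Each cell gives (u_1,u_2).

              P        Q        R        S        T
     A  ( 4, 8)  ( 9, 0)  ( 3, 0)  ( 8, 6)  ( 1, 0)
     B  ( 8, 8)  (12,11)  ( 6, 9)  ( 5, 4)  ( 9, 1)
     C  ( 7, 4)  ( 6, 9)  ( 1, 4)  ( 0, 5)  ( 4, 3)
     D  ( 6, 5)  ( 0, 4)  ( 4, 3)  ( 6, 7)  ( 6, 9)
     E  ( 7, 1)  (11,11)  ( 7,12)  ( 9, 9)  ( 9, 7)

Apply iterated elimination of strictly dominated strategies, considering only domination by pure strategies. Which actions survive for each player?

Survivors P1:{B,E} P2:{Q,R}

P1 drop A (E beats it: P:7>4 Q:11>9 R:7>3 S:9>8 T:9>1)
P1 drop C (B beats it: P:8>7 Q:12>6 R:6>1 S:5>0 T:9>4)
P1 drop D (E beats it: P:7>6 Q:11>0 R:7>4 S:9>6 T:9>6)
P2 drop P (Q beats it: B:11>8 E:11>1)
P2 drop S (Q beats it: B:11>4 E:11>9)
P2 drop T (Q beats it: B:11>1 E:11>7)
P1→{B,E} P2→{Q,R}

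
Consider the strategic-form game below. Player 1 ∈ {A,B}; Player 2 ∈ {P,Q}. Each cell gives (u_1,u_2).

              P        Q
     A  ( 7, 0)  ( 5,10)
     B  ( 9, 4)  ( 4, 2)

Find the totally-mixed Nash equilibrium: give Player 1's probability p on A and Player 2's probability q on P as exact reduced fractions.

p=1/6, q=1/3

P1 indiff ⇒ q·7+(1-q)·5 = q·9+(1-q)·4 ⇒ q(-2) = (1-q)(-1) ⇒ q = 1/3
P2 indiff ⇒ p·0+(1-p)·4 = p·10+(1-p)·2 ⇒ p(-10) = (1-p)(-2) ⇒ p = 1/6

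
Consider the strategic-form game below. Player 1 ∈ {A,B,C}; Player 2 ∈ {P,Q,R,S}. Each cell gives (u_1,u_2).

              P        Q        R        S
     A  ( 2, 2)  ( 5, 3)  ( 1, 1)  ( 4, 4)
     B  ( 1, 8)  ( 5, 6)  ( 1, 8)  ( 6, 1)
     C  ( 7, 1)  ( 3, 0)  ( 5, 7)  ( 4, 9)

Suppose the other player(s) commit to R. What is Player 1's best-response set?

u_1(A vs R) = 1
u_1(B vs R) = 1
u_1(C vs R) = 5
max payoff 5 at {C}

P1 best: {C}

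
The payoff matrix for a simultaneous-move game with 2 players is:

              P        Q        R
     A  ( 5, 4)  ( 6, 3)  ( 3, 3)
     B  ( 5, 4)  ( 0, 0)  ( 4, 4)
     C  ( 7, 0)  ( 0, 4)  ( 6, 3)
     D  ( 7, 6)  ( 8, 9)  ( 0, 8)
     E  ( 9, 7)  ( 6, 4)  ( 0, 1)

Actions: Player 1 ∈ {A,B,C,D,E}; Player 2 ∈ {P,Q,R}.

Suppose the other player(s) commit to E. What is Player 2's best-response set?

argmax u_2 = {P}

u_2(P vs E) = 7
u_2(Q vs E) = 4
u_2(R vs E) = 1
max payoff 7 at {P}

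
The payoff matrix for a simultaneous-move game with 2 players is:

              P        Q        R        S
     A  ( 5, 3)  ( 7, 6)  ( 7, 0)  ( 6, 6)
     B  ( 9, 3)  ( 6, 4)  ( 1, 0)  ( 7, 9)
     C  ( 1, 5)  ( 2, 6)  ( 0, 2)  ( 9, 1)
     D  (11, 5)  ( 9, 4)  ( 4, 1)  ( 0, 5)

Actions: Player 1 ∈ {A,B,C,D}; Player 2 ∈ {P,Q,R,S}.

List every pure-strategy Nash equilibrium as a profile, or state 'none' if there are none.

(A,P): not NE [P1→D gives 11>5; P2→S gives 6>3]
(A,Q): not NE [P1→D gives 9>7]
(A,R): not NE [P2→S gives 6>0]
(A,S): not NE [P1→C gives 9>6]
(B,P): not NE [P1→D gives 11>9; P2→S gives 9>3]
(B,Q): not NE [P1→D gives 9>6; P2→S gives 9>4]
(B,R): not NE [P1→A gives 7>1; P2→S gives 9>0]
(B,S): not NE [P1→C gives 9>7]
(C,P): not NE [P1→D gives 11>1; P2→Q gives 6>5]
(C,Q): not NE [P1→D gives 9>2]
(C,R): not NE [P1→A gives 7>0; P2→Q gives 6>2]
(C,S): not NE [P2→Q gives 6>1]
(D,P): NE
(D,Q): not NE [P2→S gives 5>4]
(D,R): not NE [P1→A gives 7>4; P2→S gives 5>1]
(D,S): not NE [P1→C gives 9>0]

Nash profiles: (D,P)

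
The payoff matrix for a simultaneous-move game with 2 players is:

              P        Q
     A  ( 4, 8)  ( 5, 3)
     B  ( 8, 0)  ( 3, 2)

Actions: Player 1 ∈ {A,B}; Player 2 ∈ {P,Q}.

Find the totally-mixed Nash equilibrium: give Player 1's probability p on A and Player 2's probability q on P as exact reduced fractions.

P1 indiff ⇒ q·4+(1-q)·5 = q·8+(1-q)·3 ⇒ q(-4) = (1-q)(-2) ⇒ q = 1/3
P2 indiff ⇒ p·8+(1-p)·0 = p·3+(1-p)·2 ⇒ p(5) = (1-p)(2) ⇒ p = 2/7

(p,q) = (2/7, 1/3)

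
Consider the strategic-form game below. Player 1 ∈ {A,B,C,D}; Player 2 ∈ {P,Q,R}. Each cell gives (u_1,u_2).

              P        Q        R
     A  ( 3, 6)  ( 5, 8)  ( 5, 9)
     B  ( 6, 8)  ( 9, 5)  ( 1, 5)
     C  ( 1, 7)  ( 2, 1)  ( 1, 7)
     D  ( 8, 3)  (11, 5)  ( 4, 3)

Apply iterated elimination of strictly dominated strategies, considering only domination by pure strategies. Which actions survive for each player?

Remaining: P1:{A,D} P2:{Q,R}

P1 drop B (D beats it: P:8>6 Q:11>9 R:4>1)
P1 drop C (A beats it: P:3>1 Q:5>2 R:5>1)
P2 drop P (Q beats it: A:8>6 D:5>3)
P1→{A,D} P2→{Q,R}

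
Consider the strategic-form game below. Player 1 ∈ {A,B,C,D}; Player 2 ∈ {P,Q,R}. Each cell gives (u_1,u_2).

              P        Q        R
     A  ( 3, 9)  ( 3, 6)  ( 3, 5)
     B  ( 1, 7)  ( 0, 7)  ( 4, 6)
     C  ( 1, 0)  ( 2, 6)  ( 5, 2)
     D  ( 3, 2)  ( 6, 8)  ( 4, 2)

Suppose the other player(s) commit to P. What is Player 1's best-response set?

u_1(A vs P) = 3
u_1(B vs P) = 1
u_1(C vs P) = 1
u_1(D vs P) = 3
max payoff 3 at {A,D}

BR_1 = {A,D}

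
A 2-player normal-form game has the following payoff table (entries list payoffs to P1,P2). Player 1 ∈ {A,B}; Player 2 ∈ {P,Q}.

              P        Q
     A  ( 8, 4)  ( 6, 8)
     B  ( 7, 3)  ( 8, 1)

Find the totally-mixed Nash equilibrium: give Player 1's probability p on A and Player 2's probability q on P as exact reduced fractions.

p=1/3, q=2/3

P1 indiff ⇒ q·8+(1-q)·6 = q·7+(1-q)·8 ⇒ q(1) = (1-q)(2) ⇒ q = 2/3
P2 indiff ⇒ p·4+(1-p)·3 = p·8+(1-p)·1 ⇒ p(-4) = (1-p)(-2) ⇒ p = 1/3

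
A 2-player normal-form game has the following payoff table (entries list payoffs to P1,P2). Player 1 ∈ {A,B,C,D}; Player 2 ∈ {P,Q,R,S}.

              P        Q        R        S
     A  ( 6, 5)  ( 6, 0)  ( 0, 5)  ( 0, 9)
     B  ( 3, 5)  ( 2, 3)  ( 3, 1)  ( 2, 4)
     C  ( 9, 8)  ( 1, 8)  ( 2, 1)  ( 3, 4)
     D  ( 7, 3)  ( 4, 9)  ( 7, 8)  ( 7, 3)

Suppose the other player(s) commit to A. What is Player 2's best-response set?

argmax u_2 = {S}

u_2(P vs A) = 5
u_2(Q vs A) = 0
u_2(R vs A) = 5
u_2(S vs A) = 9
max payoff 9 at {S}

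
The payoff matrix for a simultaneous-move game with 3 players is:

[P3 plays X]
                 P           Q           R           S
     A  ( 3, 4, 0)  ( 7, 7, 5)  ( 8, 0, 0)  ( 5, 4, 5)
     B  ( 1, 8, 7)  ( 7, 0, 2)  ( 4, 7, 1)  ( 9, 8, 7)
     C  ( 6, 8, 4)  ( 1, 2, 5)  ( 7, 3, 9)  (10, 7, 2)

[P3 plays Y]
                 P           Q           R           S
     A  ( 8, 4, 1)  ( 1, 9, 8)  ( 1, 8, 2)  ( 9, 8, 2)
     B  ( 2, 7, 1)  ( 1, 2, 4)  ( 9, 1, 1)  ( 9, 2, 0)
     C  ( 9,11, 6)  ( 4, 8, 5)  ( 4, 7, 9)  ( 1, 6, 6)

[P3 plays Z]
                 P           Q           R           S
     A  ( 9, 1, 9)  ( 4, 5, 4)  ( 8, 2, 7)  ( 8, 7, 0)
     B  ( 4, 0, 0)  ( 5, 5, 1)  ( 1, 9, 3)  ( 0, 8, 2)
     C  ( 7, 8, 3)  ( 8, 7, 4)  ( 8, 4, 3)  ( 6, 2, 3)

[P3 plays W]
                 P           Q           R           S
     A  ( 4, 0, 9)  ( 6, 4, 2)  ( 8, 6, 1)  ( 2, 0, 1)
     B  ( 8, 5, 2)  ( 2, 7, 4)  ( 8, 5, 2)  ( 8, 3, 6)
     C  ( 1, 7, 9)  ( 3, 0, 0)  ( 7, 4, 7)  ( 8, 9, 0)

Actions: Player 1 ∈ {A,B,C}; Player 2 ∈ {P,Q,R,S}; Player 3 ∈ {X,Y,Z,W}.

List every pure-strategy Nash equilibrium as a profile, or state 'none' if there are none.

(A,P,X): not NE [P1→C gives 6>3; P2→Q gives 7>4; P3→W gives 9>0]
(A,P,Y): not NE [P1→C gives 9>8; P2→Q gives 9>4; P3→W gives 9>1]
(A,P,Z): not NE [P2→S gives 7>1]
(A,P,W): not NE [P1→B gives 8>4; P2→R gives 6>0]
(A,Q,X): not NE [P3→Y gives 8>5]
(A,Q,Y): not NE [P1→C gives 4>1]
(A,Q,Z): not NE [P1→C gives 8>4; P2→S gives 7>5; P3→Y gives 8>4]
(A,Q,W): not NE [P2→R gives 6>4; P3→Y gives 8>2]
(A,R,X): not NE [P2→Q gives 7>0; P3→Z gives 7>0]
(A,R,Y): not NE [P1→B gives 9>1; P2→Q gives 9>8; P3→Z gives 7>2]
(A,R,Z): not NE [P2→S gives 7>2]
(A,R,W): not NE [P3→Z gives 7>1]
(A,S,X): not NE [P1→C gives 10>5; P2→Q gives 7>4]
(A,S,Y): not NE [P2→Q gives 9>8; P3→X gives 5>2]
(A,S,Z): not NE [P3→X gives 5>0]
(A,S,W): not NE [P1→C gives 8>2; P2→R gives 6>0; P3→X gives 5>1]
(B,P,X): not NE [P1→C gives 6>1]
(B,P,Y): not NE [P1→C gives 9>2; P3→X gives 7>1]
(B,P,Z): not NE [P1→A gives 9>4; P2→R gives 9>0; P3→X gives 7>0]
(B,P,W): not NE [P2→Q gives 7>5; P3→X gives 7>2]
(B,Q,X): not NE [P2→S gives 8>0; P3→W gives 4>2]
(B,Q,Y): not NE [P1→C gives 4>1; P2→P gives 7>2]
(B,Q,Z): not NE [P1→C gives 8>5; P2→R gives 9>5; P3→W gives 4>1]
(B,Q,W): not NE [P1→A gives 6>2]
(B,R,X): not NE [P1→A gives 8>4; P2→S gives 8>7; P3→Z gives 3>1]
(B,R,Y): not NE [P2→P gives 7>1; P3→Z gives 3>1]
(B,R,Z): not NE [P1→C gives 8>1]
(B,R,W): not NE [P2→Q gives 7>5; P3→Z gives 3>2]
(B,S,X): not NE [P1→C gives 10>9]
(B,S,Y): not NE [P2→P gives 7>2; P3→X gives 7>0]
(B,S,Z): not NE [P1→A gives 8>0; P2→R gives 9>8; P3→X gives 7>2]
(B,S,W): not NE [P2→Q gives 7>3; P3→X gives 7>6]
(C,P,X): not NE [P3→W gives 9>4]
(C,P,Y): not NE [P3→W gives 9>6]
(C,P,Z): not NE [P1→A gives 9>7; P3→W gives 9>3]
(C,P,W): not NE [P1→B gives 8>1; P2→S gives 9>7]
(C,Q,X): not NE [P1→B gives 7>1; P2→P gives 8>2]
(C,Q,Y): not NE [P2→P gives 11>8]
(C,Q,Z): not NE [P2→P gives 8>7; P3→Y gives 5>4]
(C,Q,W): not NE [P1→A gives 6>3; P2→S gives 9>0; P3→Y gives 5>0]
(C,R,X): not NE [P1→A gives 8>7; P2→P gives 8>3]
(C,R,Y): not NE [P1→B gives 9>4; P2→P gives 11>7]
(C,R,Z): not NE [P2→P gives 8>4; P3→Y gives 9>3]
(C,R,W): not NE [P1→B gives 8>7; P2→S gives 9>4; P3→Y gives 9>7]
(C,S,X): not NE [P2→P gives 8>7; P3→Y gives 6>2]
(C,S,Y): not NE [P1→B gives 9>1; P2→P gives 11>6]
(C,S,Z): not NE [P1→A gives 8>6; P2→P gives 8>2; P3→Y gives 6>3]
(C,S,W): not NE [P3→Y gives 6>0]

No pure NE.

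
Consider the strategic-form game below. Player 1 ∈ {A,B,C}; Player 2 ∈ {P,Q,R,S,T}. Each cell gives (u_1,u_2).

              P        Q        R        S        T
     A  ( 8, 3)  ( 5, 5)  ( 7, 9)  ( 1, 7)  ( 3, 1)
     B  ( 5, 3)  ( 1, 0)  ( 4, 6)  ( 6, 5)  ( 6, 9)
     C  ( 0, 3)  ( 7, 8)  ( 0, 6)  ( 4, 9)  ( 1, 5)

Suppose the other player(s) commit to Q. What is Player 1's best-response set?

BR_1 = {C}

u_1(A vs Q) = 5
u_1(B vs Q) = 1
u_1(C vs Q) = 7
max payoff 7 at {C}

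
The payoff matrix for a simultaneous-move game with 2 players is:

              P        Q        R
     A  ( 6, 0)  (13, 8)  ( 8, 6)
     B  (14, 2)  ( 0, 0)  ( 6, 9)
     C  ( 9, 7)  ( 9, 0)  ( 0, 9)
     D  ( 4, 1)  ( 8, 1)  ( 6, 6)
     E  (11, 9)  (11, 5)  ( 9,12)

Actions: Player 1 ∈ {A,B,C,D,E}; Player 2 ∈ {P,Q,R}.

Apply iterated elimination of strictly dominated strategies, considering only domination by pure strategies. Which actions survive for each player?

Remaining: P1:{A,E} P2:{Q,R}

P1 drop C (E beats it: P:11>9 Q:11>9 R:9>0)
P1 drop D (A beats it: P:6>4 Q:13>8 R:8>6)
P2 drop P (R beats it: A:6>0 B:9>2 E:12>9)
P1 drop B (A beats it: Q:13>0 R:8>6)
P1→{A,E} P2→{Q,R}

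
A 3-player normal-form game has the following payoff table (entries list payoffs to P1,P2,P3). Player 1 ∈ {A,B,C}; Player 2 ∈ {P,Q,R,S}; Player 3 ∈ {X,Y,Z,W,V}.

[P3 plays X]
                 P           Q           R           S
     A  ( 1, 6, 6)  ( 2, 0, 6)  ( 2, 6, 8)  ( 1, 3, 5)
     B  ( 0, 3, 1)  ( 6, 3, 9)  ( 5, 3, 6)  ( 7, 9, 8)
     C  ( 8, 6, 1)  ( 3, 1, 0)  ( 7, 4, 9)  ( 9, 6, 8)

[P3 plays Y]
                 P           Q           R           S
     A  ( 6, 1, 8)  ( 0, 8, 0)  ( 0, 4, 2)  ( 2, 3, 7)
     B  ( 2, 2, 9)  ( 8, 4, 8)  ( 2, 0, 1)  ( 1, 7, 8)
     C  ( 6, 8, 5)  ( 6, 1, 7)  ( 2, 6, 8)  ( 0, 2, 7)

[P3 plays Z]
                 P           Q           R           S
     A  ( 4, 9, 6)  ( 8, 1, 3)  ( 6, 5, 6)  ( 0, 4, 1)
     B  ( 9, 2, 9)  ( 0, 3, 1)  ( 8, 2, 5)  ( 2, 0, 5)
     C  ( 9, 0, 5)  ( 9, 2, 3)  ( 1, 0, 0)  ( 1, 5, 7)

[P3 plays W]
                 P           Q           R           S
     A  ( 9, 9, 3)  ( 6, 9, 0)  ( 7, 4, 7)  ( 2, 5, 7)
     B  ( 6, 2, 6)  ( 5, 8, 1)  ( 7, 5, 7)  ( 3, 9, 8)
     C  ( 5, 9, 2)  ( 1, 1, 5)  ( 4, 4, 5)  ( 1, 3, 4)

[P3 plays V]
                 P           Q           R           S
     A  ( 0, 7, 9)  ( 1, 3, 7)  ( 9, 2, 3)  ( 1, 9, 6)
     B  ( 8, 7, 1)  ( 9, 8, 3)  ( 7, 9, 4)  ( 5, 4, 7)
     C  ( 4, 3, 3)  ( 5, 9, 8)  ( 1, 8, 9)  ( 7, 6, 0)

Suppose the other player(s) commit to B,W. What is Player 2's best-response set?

u_2(P vs B,W) = 2
u_2(Q vs B,W) = 8
u_2(R vs B,W) = 5
u_2(S vs B,W) = 9
max payoff 9 at {S}

BR_2 = {S}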